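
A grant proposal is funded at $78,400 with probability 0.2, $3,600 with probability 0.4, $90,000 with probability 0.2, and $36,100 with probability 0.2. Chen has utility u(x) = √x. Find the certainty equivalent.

E[u] = 0.2·√78400 + 0.4·√3600 + 0.2·√90000 + 0.2·√36100 = 0.2·280 + 0.4·60 + 0.2·300 + 0.2·190 = 178
CE = (178)² = 31684

$31,684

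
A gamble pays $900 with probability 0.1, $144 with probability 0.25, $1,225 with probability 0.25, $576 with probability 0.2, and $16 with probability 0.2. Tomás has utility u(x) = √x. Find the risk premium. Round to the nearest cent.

E[u] = 0.1·√900 + 0.25·√144 + 0.25·√1225 + 0.2·√576 + 0.2·√16 = 0.1·30 + 0.25·12 + 0.25·35 + 0.2·24 + 0.2·4 = 20.35
CE = (20.35)² = 414.1225
Risk premium = EV − CE = 550.65 − 414.1225 = 136.5275

$136.53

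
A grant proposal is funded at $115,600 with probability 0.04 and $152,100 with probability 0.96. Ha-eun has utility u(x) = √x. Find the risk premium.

E[u] = 0.04·√115600 + 0.96·√152100 = 0.04·340 + 0.96·390 = 388
CE = (388)² = 150544
Risk premium = EV − CE = 150640 − 150544 = 96

$96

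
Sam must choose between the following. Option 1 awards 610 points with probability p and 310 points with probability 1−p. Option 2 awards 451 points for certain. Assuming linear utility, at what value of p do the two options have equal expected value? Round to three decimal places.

p·610 + (1−p)·310 = 451
300p + 310 = 451
p = (451 − 310) / 300

p = 0.470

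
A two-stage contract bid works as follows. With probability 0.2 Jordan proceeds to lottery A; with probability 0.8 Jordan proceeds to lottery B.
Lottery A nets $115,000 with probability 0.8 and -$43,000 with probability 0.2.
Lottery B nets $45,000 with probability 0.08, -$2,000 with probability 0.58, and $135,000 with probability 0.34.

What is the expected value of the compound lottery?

$55,352

EV(A) = 0.8 × 115000 + 0.2 × (-43000) = 92000 − 8600 = 83400
EV(B) = 0.08 × 45000 + 0.58 × (-2000) + 0.34 × 135000 = 3600 − 1160 + 45900 = 48340
Overall = 0.2 × 83400 + 0.8 × 48340 = 16680 + 38672 = 55352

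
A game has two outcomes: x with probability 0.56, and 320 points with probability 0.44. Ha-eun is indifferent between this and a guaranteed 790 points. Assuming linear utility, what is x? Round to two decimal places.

x = 1159.29 points

0.56·x + 0.44·320 = 790
0.56·x = 790 − 140.8 = 649.2
x = 649.2 / 0.56 = 1159.2857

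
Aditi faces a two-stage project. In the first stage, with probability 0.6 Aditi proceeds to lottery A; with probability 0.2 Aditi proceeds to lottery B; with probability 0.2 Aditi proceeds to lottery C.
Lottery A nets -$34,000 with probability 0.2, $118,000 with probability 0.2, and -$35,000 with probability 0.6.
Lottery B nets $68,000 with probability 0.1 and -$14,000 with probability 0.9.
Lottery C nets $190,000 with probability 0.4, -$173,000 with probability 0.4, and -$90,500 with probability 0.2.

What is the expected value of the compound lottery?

-$5,940

EV(A) = 0.2 × (-34000) + 0.2 × 118000 + 0.6 × (-35000) = -6800 + 23600 − 21000 = -4200
EV(B) = 0.1 × 68000 + 0.9 × (-14000) = 6800 − 12600 = -5800
EV(C) = 0.4 × 190000 + 0.4 × (-173000) + 0.2 × (-90500) = 76000 − 69200 − 18100 = -11300
Overall = 0.6 × (-4200) + 0.2 × (-5800) + 0.2 × (-11300) = -2520 − 1160 − 2260 = -5940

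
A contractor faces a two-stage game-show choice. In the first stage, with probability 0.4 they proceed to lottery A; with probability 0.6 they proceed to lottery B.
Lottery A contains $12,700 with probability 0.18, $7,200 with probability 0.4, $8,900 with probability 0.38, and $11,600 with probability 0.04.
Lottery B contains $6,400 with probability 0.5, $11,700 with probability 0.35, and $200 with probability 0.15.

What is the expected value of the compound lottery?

EV(A) = 0.18 × 12700 + 0.4 × 7200 + 0.38 × 8900 + 0.04 × 11600 = 2286 + 2880 + 3382 + 464 = 9012
EV(B) = 0.5 × 6400 + 0.35 × 11700 + 0.15 × 200 = 3200 + 4095 + 30 = 7325
Overall = 0.4 × 9012 + 0.6 × 7325 = 3604.8 + 4395 = 7999.8

$7,999.80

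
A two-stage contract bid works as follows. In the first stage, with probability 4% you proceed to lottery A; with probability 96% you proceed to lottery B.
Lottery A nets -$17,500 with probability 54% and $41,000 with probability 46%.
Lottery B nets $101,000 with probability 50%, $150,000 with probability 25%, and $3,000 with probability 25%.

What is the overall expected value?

EV(A) = 0.54 × (-17500) + 0.46 × 41000 = -9450 + 18860 = 9410
EV(B) = 0.5 × 101000 + 0.25 × 150000 + 0.25 × 3000 = 50500 + 37500 + 750 = 88750
Overall = 0.04 × 9410 + 0.96 × 88750 = 376.4 + 85200 = 85576.4

$85,576.40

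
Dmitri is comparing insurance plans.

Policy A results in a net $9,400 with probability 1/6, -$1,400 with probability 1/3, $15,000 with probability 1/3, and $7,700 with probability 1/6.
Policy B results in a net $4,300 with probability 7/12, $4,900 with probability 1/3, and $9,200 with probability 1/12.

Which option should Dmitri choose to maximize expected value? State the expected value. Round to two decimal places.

Policy A = 1/6 × 9400 + 1/3 × (-1400) + 1/3 × 15000 + 1/6 × 7700 = 1566.6667 − 466.6667 + 5000 + 1283.3333 = 7383.3333
Policy B = 7/12 × 4300 + 1/3 × 4900 + 1/12 × 9200 = 2508.3333 + 1633.3333 + 766.6667 = 4908.3333

Policy A ($7,383.33)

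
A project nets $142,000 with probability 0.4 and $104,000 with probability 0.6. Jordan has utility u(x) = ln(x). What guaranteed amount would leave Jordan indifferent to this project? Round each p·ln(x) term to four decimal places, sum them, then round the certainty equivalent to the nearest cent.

$117,794.87

E[u] = 0.4·ln(142000) + 0.6·ln(104000) = 4.7454 + 6.9313 = 11.6767
CE = e^11.6767 ≈ 117794.87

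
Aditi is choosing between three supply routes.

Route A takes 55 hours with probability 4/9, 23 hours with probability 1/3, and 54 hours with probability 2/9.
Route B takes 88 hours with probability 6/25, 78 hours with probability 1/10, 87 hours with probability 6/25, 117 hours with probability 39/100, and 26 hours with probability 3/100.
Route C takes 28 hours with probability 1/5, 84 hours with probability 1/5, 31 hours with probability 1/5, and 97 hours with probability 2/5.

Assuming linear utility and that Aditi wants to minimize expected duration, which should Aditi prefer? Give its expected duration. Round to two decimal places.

Route A (44.11 hours)

Route A = 4/9 × 55 + 1/3 × 23 + 2/9 × 54 = 24.4444 + 7.6667 + 12 = 44.1111
Route B = 6/25 × 88 + 1/10 × 78 + 6/25 × 87 + 39/100 × 117 + 3/100 × 26 = 21.12 + 7.8 + 20.88 + 45.63 + 0.78 = 96.21
Route C = 1/5 × 28 + 1/5 × 84 + 1/5 × 31 + 2/5 × 97 = 5.6 + 16.8 + 6.2 + 38.8 = 67.4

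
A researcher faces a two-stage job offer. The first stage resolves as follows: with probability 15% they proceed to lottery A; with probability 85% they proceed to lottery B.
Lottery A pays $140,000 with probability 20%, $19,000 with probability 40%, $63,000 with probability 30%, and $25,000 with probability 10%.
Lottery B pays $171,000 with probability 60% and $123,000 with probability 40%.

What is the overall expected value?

$137,580

EV(A) = 0.2 × 140000 + 0.4 × 19000 + 0.3 × 63000 + 0.1 × 25000 = 28000 + 7600 + 18900 + 2500 = 57000
EV(B) = 0.6 × 171000 + 0.4 × 123000 = 102600 + 49200 = 151800
Overall = 0.15 × 57000 + 0.85 × 151800 = 8550 + 129030 = 137580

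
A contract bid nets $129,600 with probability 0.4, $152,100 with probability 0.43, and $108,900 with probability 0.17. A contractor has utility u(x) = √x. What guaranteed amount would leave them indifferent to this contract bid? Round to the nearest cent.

$135,276.84

E[u] = 0.4·√129600 + 0.43·√152100 + 0.17·√108900 = 0.4·360 + 0.43·390 + 0.17·330 = 367.8
CE = (367.8)² = 135276.84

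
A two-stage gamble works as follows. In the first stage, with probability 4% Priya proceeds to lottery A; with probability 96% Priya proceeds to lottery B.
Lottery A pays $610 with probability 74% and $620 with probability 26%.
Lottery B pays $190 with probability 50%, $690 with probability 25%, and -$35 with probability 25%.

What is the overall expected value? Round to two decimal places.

$272.90

EV(A) = 0.74 × 610 + 0.26 × 620 = 451.4 + 161.2 = 612.6
EV(B) = 0.5 × 190 + 0.25 × 690 + 0.25 × (-35) = 95 + 172.5 − 8.75 = 258.75
Overall = 0.04 × 612.6 + 0.96 × 258.75 = 24.504 + 248.4 = 272.904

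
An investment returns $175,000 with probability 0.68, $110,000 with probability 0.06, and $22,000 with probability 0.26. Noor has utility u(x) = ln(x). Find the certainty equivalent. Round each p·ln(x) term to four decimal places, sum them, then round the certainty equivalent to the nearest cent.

E[u] = 0.68·ln(175000) + 0.06·ln(110000) + 0.26·ln(22000) = 8.2093 + 0.6965 + 2.5997 = 11.5055
CE = e^11.5055 ≈ 99260.20

$99,260.20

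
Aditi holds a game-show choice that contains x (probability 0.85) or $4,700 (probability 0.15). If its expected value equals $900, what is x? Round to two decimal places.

x = $229.41

0.85·x + 0.15·4700 = 900
0.85·x = 900 − 705 = 195
x = 195 / 0.85 = 229.4118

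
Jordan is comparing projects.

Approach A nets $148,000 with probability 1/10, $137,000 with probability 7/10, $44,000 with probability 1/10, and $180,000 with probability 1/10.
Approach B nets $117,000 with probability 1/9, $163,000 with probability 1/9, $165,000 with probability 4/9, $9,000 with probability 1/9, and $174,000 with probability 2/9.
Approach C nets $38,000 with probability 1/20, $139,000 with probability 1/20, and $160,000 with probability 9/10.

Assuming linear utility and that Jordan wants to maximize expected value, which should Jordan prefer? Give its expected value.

Approach C ($152,850)

Approach A = 1/10 × 148000 + 7/10 × 137000 + 1/10 × 44000 + 1/10 × 180000 = 14800 + 95900 + 4400 + 18000 = 133100
Approach B = 1/9 × 117000 + 1/9 × 163000 + 4/9 × 165000 + 1/9 × 9000 + 2/9 × 174000 = 13000 + 18111.1111 + 73333.3333 + 1000 + 38666.6667 = 144111.1111
Approach C = 1/20 × 38000 + 1/20 × 139000 + 9/10 × 160000 = 1900 + 6950 + 144000 = 152850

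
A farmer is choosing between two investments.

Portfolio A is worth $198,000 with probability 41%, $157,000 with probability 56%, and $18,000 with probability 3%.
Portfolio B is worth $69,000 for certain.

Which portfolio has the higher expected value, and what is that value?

Portfolio A ($169,640)

Portfolio A = 0.41 × 198000 + 0.56 × 157000 + 0.03 × 18000 = 81180 + 87920 + 540 = 169640
Portfolio B: 69000 (certain)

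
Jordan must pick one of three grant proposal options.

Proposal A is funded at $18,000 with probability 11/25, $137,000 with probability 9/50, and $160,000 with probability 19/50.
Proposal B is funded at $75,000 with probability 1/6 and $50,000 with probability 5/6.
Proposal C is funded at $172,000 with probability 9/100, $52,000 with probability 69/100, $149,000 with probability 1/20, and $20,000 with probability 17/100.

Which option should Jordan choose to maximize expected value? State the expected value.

Proposal A ($93,380)

Proposal A = 11/25 × 18000 + 9/50 × 137000 + 19/50 × 160000 = 7920 + 24660 + 60800 = 93380
Proposal B = 1/6 × 75000 + 5/6 × 50000 = 12500 + 41666.6667 = 54166.6667
Proposal C = 9/100 × 172000 + 69/100 × 52000 + 1/20 × 149000 + 17/100 × 20000 = 15480 + 35880 + 7450 + 3400 = 62210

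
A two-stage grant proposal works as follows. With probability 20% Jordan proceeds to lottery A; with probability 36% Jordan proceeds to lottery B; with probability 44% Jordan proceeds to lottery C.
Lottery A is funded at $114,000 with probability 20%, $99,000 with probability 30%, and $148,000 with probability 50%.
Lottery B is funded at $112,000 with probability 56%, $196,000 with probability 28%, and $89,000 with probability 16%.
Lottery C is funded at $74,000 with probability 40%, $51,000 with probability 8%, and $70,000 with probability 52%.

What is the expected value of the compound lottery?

EV(A) = 0.2 × 114000 + 0.3 × 99000 + 0.5 × 148000 = 22800 + 29700 + 74000 = 126500
EV(B) = 0.56 × 112000 + 0.28 × 196000 + 0.16 × 89000 = 62720 + 54880 + 14240 = 131840
EV(C) = 0.4 × 74000 + 0.08 × 51000 + 0.52 × 70000 = 29600 + 4080 + 36400 = 70080
Overall = 0.2 × 126500 + 0.36 × 131840 + 0.44 × 70080 = 25300 + 47462.4 + 30835.2 = 103597.6

$103,597.60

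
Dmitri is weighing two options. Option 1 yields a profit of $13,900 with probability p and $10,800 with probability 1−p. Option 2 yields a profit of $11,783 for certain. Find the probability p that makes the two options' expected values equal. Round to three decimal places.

p = 0.317

p·13900 + (1−p)·10800 = 11783
3100p + 10800 = 11783
p = (11783 − 10800) / 3100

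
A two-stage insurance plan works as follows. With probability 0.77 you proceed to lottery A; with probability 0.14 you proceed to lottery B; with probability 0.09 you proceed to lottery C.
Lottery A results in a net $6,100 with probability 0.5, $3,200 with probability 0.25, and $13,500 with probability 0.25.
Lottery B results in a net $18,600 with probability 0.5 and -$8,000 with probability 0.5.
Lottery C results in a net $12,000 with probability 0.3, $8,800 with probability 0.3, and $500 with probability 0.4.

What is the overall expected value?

EV(A) = 0.5 × 6100 + 0.25 × 3200 + 0.25 × 13500 = 3050 + 800 + 3375 = 7225
EV(B) = 0.5 × 18600 + 0.5 × (-8000) = 9300 − 4000 = 5300
EV(C) = 0.3 × 12000 + 0.3 × 8800 + 0.4 × 500 = 3600 + 2640 + 200 = 6440
Overall = 0.77 × 7225 + 0.14 × 5300 + 0.09 × 6440 = 5563.25 + 742 + 579.6 = 6884.85

$6,884.85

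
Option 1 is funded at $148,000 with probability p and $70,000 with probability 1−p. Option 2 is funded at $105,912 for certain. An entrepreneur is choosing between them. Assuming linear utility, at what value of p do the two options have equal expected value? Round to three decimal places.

p·148000 + (1−p)·70000 = 105912
78000p + 70000 = 105912
p = (105912 − 70000) / 78000

p = 0.460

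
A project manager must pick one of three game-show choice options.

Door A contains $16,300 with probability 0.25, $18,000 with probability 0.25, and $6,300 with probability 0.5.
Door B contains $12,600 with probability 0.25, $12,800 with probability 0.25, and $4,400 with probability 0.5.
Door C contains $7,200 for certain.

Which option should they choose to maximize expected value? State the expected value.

Door A = 0.25 × 16300 + 0.25 × 18000 + 0.5 × 6300 = 4075 + 4500 + 3150 = 11725
Door B = 0.25 × 12600 + 0.25 × 12800 + 0.5 × 4400 = 3150 + 3200 + 2200 = 8550
Door C: 7200 (certain)

Door A ($11,725)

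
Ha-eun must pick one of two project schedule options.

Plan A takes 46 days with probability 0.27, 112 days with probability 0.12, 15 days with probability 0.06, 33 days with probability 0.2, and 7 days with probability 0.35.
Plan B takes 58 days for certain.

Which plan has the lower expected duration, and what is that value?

Plan A (35.81 days)

Plan A = 0.27 × 46 + 0.12 × 112 + 0.06 × 15 + 0.2 × 33 + 0.35 × 7 = 12.42 + 13.44 + 0.9 + 6.6 + 2.45 = 35.81
Plan B: 58 (certain)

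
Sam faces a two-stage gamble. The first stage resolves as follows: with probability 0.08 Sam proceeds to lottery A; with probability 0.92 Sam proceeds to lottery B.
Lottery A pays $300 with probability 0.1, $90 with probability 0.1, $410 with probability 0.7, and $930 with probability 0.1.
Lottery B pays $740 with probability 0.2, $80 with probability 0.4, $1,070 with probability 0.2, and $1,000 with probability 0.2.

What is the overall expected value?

EV(A) = 0.1 × 300 + 0.1 × 90 + 0.7 × 410 + 0.1 × 930 = 30 + 9 + 287 + 93 = 419
EV(B) = 0.2 × 740 + 0.4 × 80 + 0.2 × 1070 + 0.2 × 1000 = 148 + 32 + 214 + 200 = 594
Overall = 0.08 × 419 + 0.92 × 594 = 33.52 + 546.48 = 580

$580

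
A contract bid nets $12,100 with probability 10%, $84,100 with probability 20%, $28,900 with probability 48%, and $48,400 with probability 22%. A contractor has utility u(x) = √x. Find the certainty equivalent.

$39,601

E[u] = 0.1·√12100 + 0.2·√84100 + 0.48·√28900 + 0.22·√48400 = 0.1·110 + 0.2·290 + 0.48·170 + 0.22·220 = 199
CE = (199)² = 39601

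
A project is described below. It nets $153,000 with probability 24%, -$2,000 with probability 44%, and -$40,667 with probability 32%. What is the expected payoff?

$22,826.56

EV = 0.24 × 153000 + 0.44 × (-2000) + 0.32 × (-40667) = 36720 − 880 − 13013.44 = 22826.56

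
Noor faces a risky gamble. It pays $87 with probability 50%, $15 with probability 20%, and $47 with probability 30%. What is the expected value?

$60.60

EV = 0.5 × 87 + 0.2 × 15 + 0.3 × 47 = 43.5 + 3 + 14.1 = 60.6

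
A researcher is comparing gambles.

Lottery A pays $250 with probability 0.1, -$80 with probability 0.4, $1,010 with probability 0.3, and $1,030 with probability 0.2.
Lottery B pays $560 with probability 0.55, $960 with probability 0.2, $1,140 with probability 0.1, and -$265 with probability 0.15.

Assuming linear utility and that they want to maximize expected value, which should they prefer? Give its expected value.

Lottery B ($574.25)

Lottery A = 0.1 × 250 + 0.4 × (-80) + 0.3 × 1010 + 0.2 × 1030 = 25 − 32 + 303 + 206 = 502
Lottery B = 0.55 × 560 + 0.2 × 960 + 0.1 × 1140 + 0.15 × (-265) = 308 + 192 + 114 − 39.75 = 574.25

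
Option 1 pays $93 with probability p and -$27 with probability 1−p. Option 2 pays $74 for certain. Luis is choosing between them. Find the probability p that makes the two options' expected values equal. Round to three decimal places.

p·93 + (1−p)·(-27) = 74
120p − 27 = 74
p = (74 + 27) / 120

p = 0.842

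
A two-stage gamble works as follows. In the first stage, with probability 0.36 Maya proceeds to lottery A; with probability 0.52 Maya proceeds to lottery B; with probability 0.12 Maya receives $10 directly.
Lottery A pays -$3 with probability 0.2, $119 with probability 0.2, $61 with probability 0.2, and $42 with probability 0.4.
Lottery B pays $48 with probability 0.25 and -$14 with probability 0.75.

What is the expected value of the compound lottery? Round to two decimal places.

EV(A) = 0.2 × (-3) + 0.2 × 119 + 0.2 × 61 + 0.4 × 42 = -0.6 + 23.8 + 12.2 + 16.8 = 52.2
EV(B) = 0.25 × 48 + 0.75 × (-14) = 12 − 10.5 = 1.5
Branch C: 10 (certain)
Overall = 0.36 × 52.2 + 0.52 × 1.5 + 0.12 × 10 = 18.792 + 0.78 + 1.2 = 20.772

$20.77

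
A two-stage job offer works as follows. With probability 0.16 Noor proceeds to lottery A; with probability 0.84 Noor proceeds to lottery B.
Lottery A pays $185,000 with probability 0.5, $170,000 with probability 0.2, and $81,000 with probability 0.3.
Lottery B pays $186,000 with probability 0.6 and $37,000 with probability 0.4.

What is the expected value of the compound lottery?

EV(A) = 0.5 × 185000 + 0.2 × 170000 + 0.3 × 81000 = 92500 + 34000 + 24300 = 150800
EV(B) = 0.6 × 186000 + 0.4 × 37000 = 111600 + 14800 = 126400
Overall = 0.16 × 150800 + 0.84 × 126400 = 24128 + 106176 = 130304

$130,304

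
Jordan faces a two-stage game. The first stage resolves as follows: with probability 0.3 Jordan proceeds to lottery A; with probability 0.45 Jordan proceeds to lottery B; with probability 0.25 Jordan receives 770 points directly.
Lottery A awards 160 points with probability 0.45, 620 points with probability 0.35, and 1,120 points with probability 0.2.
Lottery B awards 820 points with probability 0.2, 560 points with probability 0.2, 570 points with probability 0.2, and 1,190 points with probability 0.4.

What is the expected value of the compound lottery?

EV(A) = 0.45 × 160 + 0.35 × 620 + 0.2 × 1120 = 72 + 217 + 224 = 513
EV(B) = 0.2 × 820 + 0.2 × 560 + 0.2 × 570 + 0.4 × 1190 = 164 + 112 + 114 + 476 = 866
Branch C: 770 (certain)
Overall = 0.3 × 513 + 0.45 × 866 + 0.25 × 770 = 153.9 + 389.7 + 192.5 = 736.1

736.1 points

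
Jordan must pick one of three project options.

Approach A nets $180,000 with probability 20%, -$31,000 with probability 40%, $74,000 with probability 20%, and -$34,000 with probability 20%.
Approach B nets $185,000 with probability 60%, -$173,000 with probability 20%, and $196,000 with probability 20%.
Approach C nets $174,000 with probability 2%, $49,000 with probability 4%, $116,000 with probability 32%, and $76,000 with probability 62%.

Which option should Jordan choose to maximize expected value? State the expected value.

Approach A = 0.2 × 180000 + 0.4 × (-31000) + 0.2 × 74000 + 0.2 × (-34000) = 36000 − 12400 + 14800 − 6800 = 31600
Approach B = 0.6 × 185000 + 0.2 × (-173000) + 0.2 × 196000 = 111000 − 34600 + 39200 = 115600
Approach C = 0.02 × 174000 + 0.04 × 49000 + 0.32 × 116000 + 0.62 × 76000 = 3480 + 1960 + 37120 + 47120 = 89680

Approach B ($115,600)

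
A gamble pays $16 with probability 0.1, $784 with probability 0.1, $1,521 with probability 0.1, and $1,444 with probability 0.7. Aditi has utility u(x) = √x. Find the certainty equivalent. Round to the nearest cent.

E[u] = 0.1·√16 + 0.1·√784 + 0.1·√1521 + 0.7·√1444 = 0.1·4 + 0.1·28 + 0.1·39 + 0.7·38 = 33.7
CE = (33.7)² = 1135.69

$1,135.69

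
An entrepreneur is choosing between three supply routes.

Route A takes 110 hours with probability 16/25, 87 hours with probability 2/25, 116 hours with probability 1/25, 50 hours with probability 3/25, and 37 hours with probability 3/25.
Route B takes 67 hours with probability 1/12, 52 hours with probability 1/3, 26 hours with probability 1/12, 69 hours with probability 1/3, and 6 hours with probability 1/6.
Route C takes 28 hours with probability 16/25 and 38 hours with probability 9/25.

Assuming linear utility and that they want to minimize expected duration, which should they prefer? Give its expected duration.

Route A = 16/25 × 110 + 2/25 × 87 + 1/25 × 116 + 3/25 × 50 + 3/25 × 37 = 70.4 + 6.96 + 4.64 + 6 + 4.44 = 92.44
Route B = 1/12 × 67 + 1/3 × 52 + 1/12 × 26 + 1/3 × 69 + 1/6 × 6 = 5.5833 + 17.3333 + 2.1667 + 23 + 1 = 49.0833
Route C = 16/25 × 28 + 9/25 × 38 = 17.92 + 13.68 = 31.6

Route C (31.6 hours)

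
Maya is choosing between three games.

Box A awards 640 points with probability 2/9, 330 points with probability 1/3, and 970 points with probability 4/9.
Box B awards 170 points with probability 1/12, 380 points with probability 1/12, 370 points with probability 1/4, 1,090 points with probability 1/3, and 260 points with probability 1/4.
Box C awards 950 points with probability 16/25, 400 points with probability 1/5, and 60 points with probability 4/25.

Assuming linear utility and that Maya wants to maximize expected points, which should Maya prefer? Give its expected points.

Box A = 2/9 × 640 + 1/3 × 330 + 4/9 × 970 = 142.2222 + 110 + 431.1111 = 683.3333
Box B = 1/12 × 170 + 1/12 × 380 + 1/4 × 370 + 1/3 × 1090 + 1/4 × 260 = 14.1667 + 31.6667 + 92.5 + 363.3333 + 65 = 566.6667
Box C = 16/25 × 950 + 1/5 × 400 + 4/25 × 60 = 608 + 80 + 9.6 = 697.6

Box C (697.6 points)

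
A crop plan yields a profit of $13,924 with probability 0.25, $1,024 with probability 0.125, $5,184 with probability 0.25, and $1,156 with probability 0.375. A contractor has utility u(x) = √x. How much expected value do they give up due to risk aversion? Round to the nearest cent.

$1,210.44

E[u] = 0.25·√13924 + 0.125·√1024 + 0.25·√5184 + 0.375·√1156 = 0.25·118 + 0.125·32 + 0.25·72 + 0.375·34 = 64.25
CE = (64.25)² = 4128.0625
Risk premium = EV − CE = 5338.5 − 4128.0625 = 1210.4375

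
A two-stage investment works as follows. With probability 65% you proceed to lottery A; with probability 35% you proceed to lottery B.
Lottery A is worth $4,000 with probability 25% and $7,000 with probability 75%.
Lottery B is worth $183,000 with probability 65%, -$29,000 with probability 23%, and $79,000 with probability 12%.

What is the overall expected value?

$46,678.50

EV(A) = 0.25 × 4000 + 0.75 × 7000 = 1000 + 5250 = 6250
EV(B) = 0.65 × 183000 + 0.23 × (-29000) + 0.12 × 79000 = 118950 − 6670 + 9480 = 121760
Overall = 0.65 × 6250 + 0.35 × 121760 = 4062.5 + 42616 = 46678.5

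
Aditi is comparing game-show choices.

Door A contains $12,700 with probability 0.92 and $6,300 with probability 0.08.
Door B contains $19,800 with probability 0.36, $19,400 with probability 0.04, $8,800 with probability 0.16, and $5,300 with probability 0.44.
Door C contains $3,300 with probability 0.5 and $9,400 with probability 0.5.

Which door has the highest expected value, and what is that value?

Door A ($12,188)

Door A = 0.92 × 12700 + 0.08 × 6300 = 11684 + 504 = 12188
Door B = 0.36 × 19800 + 0.04 × 19400 + 0.16 × 8800 + 0.44 × 5300 = 7128 + 776 + 1408 + 2332 = 11644
Door C = 0.5 × 3300 + 0.5 × 9400 = 1650 + 4700 = 6350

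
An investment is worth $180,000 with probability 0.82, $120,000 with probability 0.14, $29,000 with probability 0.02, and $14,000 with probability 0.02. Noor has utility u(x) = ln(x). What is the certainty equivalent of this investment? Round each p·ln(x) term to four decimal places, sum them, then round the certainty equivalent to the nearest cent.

E[u] = 0.82·ln(180000) + 0.14·ln(120000) + 0.02·ln(29000) + 0.02·ln(14000) = 9.9226 + 1.6373 + 0.2055 + 0.1909 = 11.9563
CE = e^11.9563 ≈ 155795.57

$155,795.57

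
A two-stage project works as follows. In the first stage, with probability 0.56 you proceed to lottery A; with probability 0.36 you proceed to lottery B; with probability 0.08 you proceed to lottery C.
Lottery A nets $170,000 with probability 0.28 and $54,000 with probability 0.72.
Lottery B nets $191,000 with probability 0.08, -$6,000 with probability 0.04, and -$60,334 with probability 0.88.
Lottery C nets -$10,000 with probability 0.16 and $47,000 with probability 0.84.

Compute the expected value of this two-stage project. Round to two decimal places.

$37,759.79

EV(A) = 0.28 × 170000 + 0.72 × 54000 = 47600 + 38880 = 86480
EV(B) = 0.08 × 191000 + 0.04 × (-6000) + 0.88 × (-60334) = 15280 − 240 − 53093.92 = -38053.92
EV(C) = 0.16 × (-10000) + 0.84 × 47000 = -1600 + 39480 = 37880
Overall = 0.56 × 86480 + 0.36 × (-38053.92) + 0.08 × 37880 = 48428.8 − 13699.4112 + 3030.4 = 37759.7888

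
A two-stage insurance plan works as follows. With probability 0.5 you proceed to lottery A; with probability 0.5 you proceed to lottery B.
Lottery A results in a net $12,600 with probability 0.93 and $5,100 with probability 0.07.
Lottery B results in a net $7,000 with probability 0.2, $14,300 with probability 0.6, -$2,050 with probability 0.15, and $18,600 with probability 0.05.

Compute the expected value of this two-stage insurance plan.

EV(A) = 0.93 × 12600 + 0.07 × 5100 = 11718 + 357 = 12075
EV(B) = 0.2 × 7000 + 0.6 × 14300 + 0.15 × (-2050) + 0.05 × 18600 = 1400 + 8580 − 307.5 + 930 = 10602.5
Overall = 0.5 × 12075 + 0.5 × 10602.5 = 6037.5 + 5301.25 = 11338.75

$11,338.75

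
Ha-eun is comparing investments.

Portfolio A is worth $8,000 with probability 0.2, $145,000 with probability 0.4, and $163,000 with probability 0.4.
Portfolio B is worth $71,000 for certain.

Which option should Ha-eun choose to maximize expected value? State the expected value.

Portfolio A = 0.2 × 8000 + 0.4 × 145000 + 0.4 × 163000 = 1600 + 58000 + 65200 = 124800
Portfolio B: 71000 (certain)

Portfolio A ($124,800)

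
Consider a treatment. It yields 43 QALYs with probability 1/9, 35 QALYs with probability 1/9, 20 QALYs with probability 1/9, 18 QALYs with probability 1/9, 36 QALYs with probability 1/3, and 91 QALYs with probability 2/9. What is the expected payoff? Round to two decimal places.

EV = 1/9 × 43 + 1/9 × 35 + 1/9 × 20 + 1/9 × 18 + 1/3 × 36 + 2/9 × 91 = 4.7778 + 3.8889 + 2.2222 + 2 + 12 + 20.2222 = 45.1111

45.11 QALYs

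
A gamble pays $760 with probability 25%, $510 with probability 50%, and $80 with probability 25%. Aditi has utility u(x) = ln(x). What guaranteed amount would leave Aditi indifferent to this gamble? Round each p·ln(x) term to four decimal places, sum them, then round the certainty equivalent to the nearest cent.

$354.60

E[u] = 0.25·ln(760) + 0.5·ln(510) + 0.25·ln(80) = 1.6583 + 3.1172 + 1.0955 = 5.8710
CE = e^5.8710 ≈ 354.60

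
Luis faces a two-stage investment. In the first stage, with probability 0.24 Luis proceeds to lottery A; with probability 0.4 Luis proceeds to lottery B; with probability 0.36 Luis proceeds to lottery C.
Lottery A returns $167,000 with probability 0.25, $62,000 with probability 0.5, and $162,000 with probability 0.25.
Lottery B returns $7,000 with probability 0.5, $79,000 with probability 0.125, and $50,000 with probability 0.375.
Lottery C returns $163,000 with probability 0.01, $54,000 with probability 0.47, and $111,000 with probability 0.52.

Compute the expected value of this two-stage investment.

$70,532.80

EV(A) = 0.25 × 167000 + 0.5 × 62000 + 0.25 × 162000 = 41750 + 31000 + 40500 = 113250
EV(B) = 0.5 × 7000 + 0.125 × 79000 + 0.375 × 50000 = 3500 + 9875 + 18750 = 32125
EV(C) = 0.01 × 163000 + 0.47 × 54000 + 0.52 × 111000 = 1630 + 25380 + 57720 = 84730
Overall = 0.24 × 113250 + 0.4 × 32125 + 0.36 × 84730 = 27180 + 12850 + 30502.8 = 70532.8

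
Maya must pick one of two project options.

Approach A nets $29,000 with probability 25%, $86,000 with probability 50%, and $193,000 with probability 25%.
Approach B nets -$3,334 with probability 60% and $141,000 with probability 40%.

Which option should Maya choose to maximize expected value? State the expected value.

Approach A = 0.25 × 29000 + 0.5 × 86000 + 0.25 × 193000 = 7250 + 43000 + 48250 = 98500
Approach B = 0.6 × (-3334) + 0.4 × 141000 = -2000.4 + 56400 = 54399.6

Approach A ($98,500)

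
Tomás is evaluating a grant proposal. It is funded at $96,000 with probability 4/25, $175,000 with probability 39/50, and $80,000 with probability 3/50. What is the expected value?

EV = 4/25 × 96000 + 39/50 × 175000 + 3/50 × 80000 = 15360 + 136500 + 4800 = 156660

$156,660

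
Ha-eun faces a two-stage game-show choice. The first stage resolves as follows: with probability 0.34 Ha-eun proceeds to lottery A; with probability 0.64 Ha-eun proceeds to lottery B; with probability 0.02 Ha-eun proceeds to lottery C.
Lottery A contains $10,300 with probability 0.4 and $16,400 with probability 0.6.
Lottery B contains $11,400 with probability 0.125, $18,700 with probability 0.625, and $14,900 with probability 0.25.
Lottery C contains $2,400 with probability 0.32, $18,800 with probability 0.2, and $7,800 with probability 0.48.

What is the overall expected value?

EV(A) = 0.4 × 10300 + 0.6 × 16400 = 4120 + 9840 = 13960
EV(B) = 0.125 × 11400 + 0.625 × 18700 + 0.25 × 14900 = 1425 + 11687.5 + 3725 = 16837.5
EV(C) = 0.32 × 2400 + 0.2 × 18800 + 0.48 × 7800 = 768 + 3760 + 3744 = 8272
Overall = 0.34 × 13960 + 0.64 × 16837.5 + 0.02 × 8272 = 4746.4 + 10776 + 165.44 = 15687.84

$15,687.84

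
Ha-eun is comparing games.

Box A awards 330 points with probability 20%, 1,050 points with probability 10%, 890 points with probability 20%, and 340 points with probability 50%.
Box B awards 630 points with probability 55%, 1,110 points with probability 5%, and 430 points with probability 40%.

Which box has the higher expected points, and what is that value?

Box A = 0.2 × 330 + 0.1 × 1050 + 0.2 × 890 + 0.5 × 340 = 66 + 105 + 178 + 170 = 519
Box B = 0.55 × 630 + 0.05 × 1110 + 0.4 × 430 = 346.5 + 55.5 + 172 = 574

Box B (574 points)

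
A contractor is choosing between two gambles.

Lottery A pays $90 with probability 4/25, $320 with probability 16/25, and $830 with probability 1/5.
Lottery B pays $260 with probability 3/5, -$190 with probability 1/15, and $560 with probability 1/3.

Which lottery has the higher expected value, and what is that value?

Lottery A ($385.20)

Lottery A = 4/25 × 90 + 16/25 × 320 + 1/5 × 830 = 14.4 + 204.8 + 166 = 385.2
Lottery B = 3/5 × 260 + 1/15 × (-190) + 1/3 × 560 = 156 − 12.6667 + 186.6667 = 330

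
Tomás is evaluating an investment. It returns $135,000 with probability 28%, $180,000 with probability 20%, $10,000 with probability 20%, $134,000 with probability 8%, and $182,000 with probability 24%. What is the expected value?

EV = 0.28 × 135000 + 0.2 × 180000 + 0.2 × 10000 + 0.08 × 134000 + 0.24 × 182000 = 37800 + 36000 + 2000 + 10720 + 43680 = 130200

$130,200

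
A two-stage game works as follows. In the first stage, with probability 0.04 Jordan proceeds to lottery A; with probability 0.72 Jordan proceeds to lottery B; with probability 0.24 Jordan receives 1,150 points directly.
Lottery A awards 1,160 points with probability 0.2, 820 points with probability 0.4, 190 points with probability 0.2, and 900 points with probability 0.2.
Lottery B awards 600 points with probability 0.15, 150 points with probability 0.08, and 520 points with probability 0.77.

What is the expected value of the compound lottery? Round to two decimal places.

EV(A) = 0.2 × 1160 + 0.4 × 820 + 0.2 × 190 + 0.2 × 900 = 232 + 328 + 38 + 180 = 778
EV(B) = 0.15 × 600 + 0.08 × 150 + 0.77 × 520 = 90 + 12 + 400.4 = 502.4
Branch C: 1150 (certain)
Overall = 0.04 × 778 + 0.72 × 502.4 + 0.24 × 1150 = 31.12 + 361.728 + 276 = 668.848

668.85 points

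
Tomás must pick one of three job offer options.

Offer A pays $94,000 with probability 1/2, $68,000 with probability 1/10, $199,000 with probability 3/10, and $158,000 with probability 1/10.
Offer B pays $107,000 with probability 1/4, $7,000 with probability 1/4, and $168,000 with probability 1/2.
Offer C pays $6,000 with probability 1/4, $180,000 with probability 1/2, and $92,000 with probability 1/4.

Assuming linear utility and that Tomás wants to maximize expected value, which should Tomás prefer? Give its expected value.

Offer A = 1/2 × 94000 + 1/10 × 68000 + 3/10 × 199000 + 1/10 × 158000 = 47000 + 6800 + 59700 + 15800 = 129300
Offer B = 1/4 × 107000 + 1/4 × 7000 + 1/2 × 168000 = 26750 + 1750 + 84000 = 112500
Offer C = 1/4 × 6000 + 1/2 × 180000 + 1/4 × 92000 = 1500 + 90000 + 23000 = 114500

Offer A ($129,300)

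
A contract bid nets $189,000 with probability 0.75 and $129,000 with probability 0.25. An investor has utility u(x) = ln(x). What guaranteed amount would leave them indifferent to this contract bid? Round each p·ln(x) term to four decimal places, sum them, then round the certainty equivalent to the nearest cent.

$171,785.18

E[u] = 0.75·ln(189000) + 0.25·ln(129000) = 9.1121 + 2.9419 = 12.0540
CE = e^12.0540 ≈ 171785.18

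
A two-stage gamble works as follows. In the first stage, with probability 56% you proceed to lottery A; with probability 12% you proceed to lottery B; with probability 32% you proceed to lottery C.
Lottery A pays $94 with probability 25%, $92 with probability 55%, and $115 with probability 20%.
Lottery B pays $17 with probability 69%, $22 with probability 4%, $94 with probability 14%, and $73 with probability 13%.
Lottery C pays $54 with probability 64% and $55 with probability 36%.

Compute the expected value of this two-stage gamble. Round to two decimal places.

$76.00

EV(A) = 0.25 × 94 + 0.55 × 92 + 0.2 × 115 = 23.5 + 50.6 + 23 = 97.1
EV(B) = 0.69 × 17 + 0.04 × 22 + 0.14 × 94 + 0.13 × 73 = 11.73 + 0.88 + 13.16 + 9.49 = 35.26
EV(C) = 0.64 × 54 + 0.36 × 55 = 34.56 + 19.8 = 54.36
Overall = 0.56 × 97.1 + 0.12 × 35.26 + 0.32 × 54.36 = 54.376 + 4.2312 + 17.3952 = 76.0024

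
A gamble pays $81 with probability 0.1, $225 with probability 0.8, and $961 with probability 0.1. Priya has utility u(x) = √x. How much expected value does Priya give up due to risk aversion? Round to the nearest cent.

E[u] = 0.1·√81 + 0.8·√225 + 0.1·√961 = 0.1·9 + 0.8·15 + 0.1·31 = 16
CE = (16)² = 256
Risk premium = EV − CE = 284.2 − 256 = 28.2

$28.20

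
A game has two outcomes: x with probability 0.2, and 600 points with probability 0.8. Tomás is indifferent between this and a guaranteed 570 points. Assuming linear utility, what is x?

x = 450 points

0.2·x + 0.8·600 = 570
0.2·x = 570 − 480 = 90
x = 90 / 0.2 = 450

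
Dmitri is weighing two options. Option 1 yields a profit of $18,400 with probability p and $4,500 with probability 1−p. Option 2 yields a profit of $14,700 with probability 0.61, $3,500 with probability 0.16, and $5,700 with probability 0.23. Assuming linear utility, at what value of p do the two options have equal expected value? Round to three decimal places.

p = 0.456

EV(Option 2) = 0.61 × 14700 + 0.16 × 3500 + 0.23 × 5700 = 8967 + 560 + 1311 = 10838
p·18400 + (1−p)·4500 = 10838
13900p + 4500 = 10838
p = (10838 − 4500) / 13900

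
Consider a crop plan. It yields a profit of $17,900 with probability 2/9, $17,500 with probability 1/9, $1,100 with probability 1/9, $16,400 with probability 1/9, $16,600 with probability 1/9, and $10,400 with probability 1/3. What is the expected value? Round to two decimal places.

$13,177.78

EV = 2/9 × 17900 + 1/9 × 17500 + 1/9 × 1100 + 1/9 × 16400 + 1/9 × 16600 + 1/3 × 10400 = 3977.7778 + 1944.4444 + 122.2222 + 1822.2222 + 1844.4444 + 3466.6667 = 13177.7778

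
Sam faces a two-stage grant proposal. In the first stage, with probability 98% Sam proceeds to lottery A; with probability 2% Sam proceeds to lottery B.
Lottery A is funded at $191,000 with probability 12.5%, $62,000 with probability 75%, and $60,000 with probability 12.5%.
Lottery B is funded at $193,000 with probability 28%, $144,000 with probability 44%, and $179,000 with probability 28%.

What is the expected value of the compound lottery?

EV(A) = 0.125 × 191000 + 0.75 × 62000 + 0.125 × 60000 = 23875 + 46500 + 7500 = 77875
EV(B) = 0.28 × 193000 + 0.44 × 144000 + 0.28 × 179000 = 54040 + 63360 + 50120 = 167520
Overall = 0.98 × 77875 + 0.02 × 167520 = 76317.5 + 3350.4 = 79667.9

$79,667.90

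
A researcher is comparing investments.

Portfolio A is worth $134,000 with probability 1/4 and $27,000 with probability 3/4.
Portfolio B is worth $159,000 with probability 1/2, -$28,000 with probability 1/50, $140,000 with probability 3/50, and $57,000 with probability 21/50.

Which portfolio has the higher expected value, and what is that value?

Portfolio B ($111,280)

Portfolio A = 1/4 × 134000 + 3/4 × 27000 = 33500 + 20250 = 53750
Portfolio B = 1/2 × 159000 + 1/50 × (-28000) + 3/50 × 140000 + 21/50 × 57000 = 79500 − 560 + 8400 + 23940 = 111280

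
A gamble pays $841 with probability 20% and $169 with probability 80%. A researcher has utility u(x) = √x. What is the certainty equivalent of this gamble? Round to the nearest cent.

$262.44

E[u] = 0.2·√841 + 0.8·√169 = 0.2·29 + 0.8·13 = 16.2
CE = (16.2)² = 262.44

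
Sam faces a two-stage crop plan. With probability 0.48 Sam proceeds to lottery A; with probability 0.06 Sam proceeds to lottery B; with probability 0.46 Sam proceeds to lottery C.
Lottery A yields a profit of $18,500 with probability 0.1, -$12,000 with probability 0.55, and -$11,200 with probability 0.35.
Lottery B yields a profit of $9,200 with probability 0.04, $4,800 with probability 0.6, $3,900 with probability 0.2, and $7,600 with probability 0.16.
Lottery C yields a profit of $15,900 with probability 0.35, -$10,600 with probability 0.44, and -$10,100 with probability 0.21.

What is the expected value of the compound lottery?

-$4,408.16

EV(A) = 0.1 × 18500 + 0.55 × (-12000) + 0.35 × (-11200) = 1850 − 6600 − 3920 = -8670
EV(B) = 0.04 × 9200 + 0.6 × 4800 + 0.2 × 3900 + 0.16 × 7600 = 368 + 2880 + 780 + 1216 = 5244
EV(C) = 0.35 × 15900 + 0.44 × (-10600) + 0.21 × (-10100) = 5565 − 4664 − 2121 = -1220
Overall = 0.48 × (-8670) + 0.06 × 5244 + 0.46 × (-1220) = -4161.6 + 314.64 − 561.2 = -4408.16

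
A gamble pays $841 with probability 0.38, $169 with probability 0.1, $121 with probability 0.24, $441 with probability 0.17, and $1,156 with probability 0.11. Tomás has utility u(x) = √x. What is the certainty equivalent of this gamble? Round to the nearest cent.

E[u] = 0.38·√841 + 0.1·√169 + 0.24·√121 + 0.17·√441 + 0.11·√1156 = 0.38·29 + 0.1·13 + 0.24·11 + 0.17·21 + 0.11·34 = 22.27
CE = (22.27)² = 495.9529

$495.95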